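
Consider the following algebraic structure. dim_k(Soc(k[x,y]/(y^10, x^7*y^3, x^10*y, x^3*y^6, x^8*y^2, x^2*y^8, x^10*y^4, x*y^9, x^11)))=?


Socle = ann(m) = span of standard monomials u with x*u, y*u in I (staircase corners).
Redundant generators: x^10*y^4
Minimal generators: x^11, x^10*y, x^8*y^2, x^7*y^3, x^3*y^6, x^2*y^8, x*y^9, y^10
Corners: y^9, xy^8, x^2y^7, x^6y^5, x^7y^2, x^9y, x^10
Socle dim=7


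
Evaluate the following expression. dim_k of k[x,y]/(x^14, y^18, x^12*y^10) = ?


k[x,y]/I, I = (x^14, y^18, x^12*y^10)
Rect: 14x18=252. Corner: (14-12)x(18-10)=16.
dim = 252-16 = 236


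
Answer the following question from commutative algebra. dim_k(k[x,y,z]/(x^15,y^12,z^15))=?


Basis: x^iy^jz^k, i<15,j<12,k<15
15*12*15=2700


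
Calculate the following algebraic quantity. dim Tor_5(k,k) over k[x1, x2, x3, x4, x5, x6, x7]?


Koszul: C(n,i)=C(7,5)=21


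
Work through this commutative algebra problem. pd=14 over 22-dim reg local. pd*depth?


pd+depth=22
depth=22-14=8
pd*depth=14*8=112


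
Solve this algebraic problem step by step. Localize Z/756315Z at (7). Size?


7-primary part: 756315=7^5*45
Size=7^5=16807


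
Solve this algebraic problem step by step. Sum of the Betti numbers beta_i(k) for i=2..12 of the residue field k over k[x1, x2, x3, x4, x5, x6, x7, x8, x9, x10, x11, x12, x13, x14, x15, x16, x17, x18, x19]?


Koszul resolution: beta_i(k)=C(n,i), n=19
C(19,2)=171, C(19,3)=969, C(19,4)=3876, C(19,5)=11628, C(19,6)=27132, C(19,7)=50388, C(19,8)=75582, C(19,9)=92378, C(19,10)=92378, C(19,11)=75582, C(19,12)=50388
Sum=480472


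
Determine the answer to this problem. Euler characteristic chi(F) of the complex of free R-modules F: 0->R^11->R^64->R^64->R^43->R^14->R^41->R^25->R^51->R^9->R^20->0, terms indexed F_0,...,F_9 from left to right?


chi = sum (-1)^i * rank:
(-1)^0*11=11
(-1)^1*64=-64
(-1)^2*64=64
(-1)^3*43=-43
(-1)^4*14=14
(-1)^5*41=-41
(-1)^6*25=25
(-1)^7*51=-51
(-1)^8*9=9
(-1)^9*20=-20
chi=-96


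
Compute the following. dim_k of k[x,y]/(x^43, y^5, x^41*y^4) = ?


k[x,y]/I, I = (x^43, y^5, x^41*y^4)
Rect: 43x5=215. Corner: (43-41)x(5-4)=2.
dim = 215-2 = 213


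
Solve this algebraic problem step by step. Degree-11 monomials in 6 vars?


C(d+n-1,n-1)=C(16,5)=4368


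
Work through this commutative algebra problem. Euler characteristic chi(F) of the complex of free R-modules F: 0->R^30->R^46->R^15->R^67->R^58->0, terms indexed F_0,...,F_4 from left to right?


chi = sum (-1)^i * rank:
(-1)^0*30=30
(-1)^1*46=-46
(-1)^2*15=15
(-1)^3*67=-67
(-1)^4*58=58
chi=-10


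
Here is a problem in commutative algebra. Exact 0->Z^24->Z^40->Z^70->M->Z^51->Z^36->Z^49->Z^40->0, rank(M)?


Alt sum=0:
(-1)^0*24 + (-1)^1*40 + (-1)^2*70 + (-1)^3*? + (-1)^4*51 + (-1)^5*36 + (-1)^6*49 + (-1)^7*40=0
rank(M)=78


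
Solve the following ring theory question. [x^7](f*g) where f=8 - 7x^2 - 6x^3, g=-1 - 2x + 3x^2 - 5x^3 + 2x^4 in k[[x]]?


[x^7] = sum a_i*b_j, i+j=7
  -6*2=-12
Sum=-12


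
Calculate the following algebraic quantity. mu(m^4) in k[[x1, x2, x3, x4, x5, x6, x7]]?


C(n+d-1,d)=C(10,4)=210


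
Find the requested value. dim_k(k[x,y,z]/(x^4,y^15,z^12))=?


Basis: x^iy^jz^k, i<4,j<15,k<12
4*15*12=720


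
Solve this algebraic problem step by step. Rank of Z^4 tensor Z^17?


rank(M(x)N) = rank(M)*rank(N)
4*17 = 68


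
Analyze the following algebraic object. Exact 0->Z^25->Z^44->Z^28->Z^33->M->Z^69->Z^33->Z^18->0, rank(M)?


Alt sum=0:
(-1)^0*25 + (-1)^1*44 + (-1)^2*28 + (-1)^3*33 + (-1)^4*? + (-1)^5*69 + (-1)^6*33 + (-1)^7*18=0
rank(M)=78


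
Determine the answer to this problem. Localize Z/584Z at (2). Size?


2-primary part: 584=2^3*73
Size=2^3=8


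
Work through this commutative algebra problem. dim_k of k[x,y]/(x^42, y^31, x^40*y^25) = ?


k[x,y]/I, I = (x^42, y^31, x^40*y^25)
Rect: 42x31=1302. Corner: (42-40)x(31-25)=12.
dim = 1302-12 = 1290


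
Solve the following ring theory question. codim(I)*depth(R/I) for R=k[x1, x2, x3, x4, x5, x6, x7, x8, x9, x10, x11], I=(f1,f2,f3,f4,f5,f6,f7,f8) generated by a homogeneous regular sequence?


codim=8, depth=dim(R/I)=11-8=3
Product=8*3=24


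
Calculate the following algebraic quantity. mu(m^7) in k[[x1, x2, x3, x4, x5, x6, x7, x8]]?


C(n+d-1,d)=C(14,7)=3432


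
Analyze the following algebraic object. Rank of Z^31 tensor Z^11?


rank(M(x)N) = rank(M)*rank(N)
31*11 = 341


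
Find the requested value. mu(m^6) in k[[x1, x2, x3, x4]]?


C(n+d-1,d)=C(9,6)=84


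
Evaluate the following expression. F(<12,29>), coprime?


gcd(12,29)=1 => F=ab-a-b=12*29-12-29=348-41=307


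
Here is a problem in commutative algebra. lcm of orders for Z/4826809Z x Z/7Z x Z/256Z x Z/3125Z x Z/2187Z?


Exponent = lcm of the cyclic orders; pairwise coprime => product.
13^6*7^1*2^8*5^5*3^7=4826809*7*256*3125*2187=59114895184800000


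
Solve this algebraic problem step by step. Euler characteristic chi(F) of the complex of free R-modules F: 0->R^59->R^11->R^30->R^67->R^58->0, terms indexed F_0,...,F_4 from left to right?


chi = sum (-1)^i * rank:
(-1)^0*59=59
(-1)^1*11=-11
(-1)^2*30=30
(-1)^3*67=-67
(-1)^4*58=58
chi=69


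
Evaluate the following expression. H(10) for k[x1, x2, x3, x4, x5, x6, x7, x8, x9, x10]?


C(d+n-1,n-1)=C(19,9)=92378


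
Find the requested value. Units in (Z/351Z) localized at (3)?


Local ring = Z/27Z.
phi(27) = 3^2*(3-1) = 18


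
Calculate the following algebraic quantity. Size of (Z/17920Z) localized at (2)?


2-primary part: 17920=2^9*35
Size=2^9=512


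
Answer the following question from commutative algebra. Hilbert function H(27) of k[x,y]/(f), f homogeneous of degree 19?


H(t)=d for t>=d-1.
d=19, t=27
H(27)=19


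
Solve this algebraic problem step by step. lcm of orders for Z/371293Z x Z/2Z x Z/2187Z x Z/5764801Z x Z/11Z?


Exponent = lcm of the cyclic orders; pairwise coprime => product.
13^5*2^1*3^7*7^8*11^1=371293*2*2187*5764801*11=102984661418641002


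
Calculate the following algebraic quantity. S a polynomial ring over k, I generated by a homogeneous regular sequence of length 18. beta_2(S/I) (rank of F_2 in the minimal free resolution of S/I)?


Regular sequence => Koszul complex is the minimal free resolution.
Syz_1 minimally generated by Koszul relations f_i*e_j - f_j*e_i (i<j): mu(Syz_1) = beta_2 = C(m,2) = m(m-1)/2
m=18
18*17/2 = 153


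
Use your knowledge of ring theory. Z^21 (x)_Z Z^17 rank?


rank(M(x)N) = rank(M)*rank(N)
21*17 = 357


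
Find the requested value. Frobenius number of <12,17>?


gcd(12,17)=1 => F=ab-a-b=12*17-12-17=204-29=175


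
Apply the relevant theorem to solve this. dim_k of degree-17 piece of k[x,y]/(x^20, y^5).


k[x,y], I = (x^20, y^5), d = 17
Need i < 20 and d-i < 5.
Range: 13 <= i <= 17.
H(17) = 5


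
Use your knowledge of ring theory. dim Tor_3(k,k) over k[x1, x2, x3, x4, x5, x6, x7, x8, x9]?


Koszul: C(n,i)=C(9,3)=84


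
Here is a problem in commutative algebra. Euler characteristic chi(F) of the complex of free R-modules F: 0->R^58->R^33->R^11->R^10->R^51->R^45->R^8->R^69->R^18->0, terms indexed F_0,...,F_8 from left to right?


chi = sum (-1)^i * rank:
(-1)^0*58=58
(-1)^1*33=-33
(-1)^2*11=11
(-1)^3*10=-10
(-1)^4*51=51
(-1)^5*45=-45
(-1)^6*8=8
(-1)^7*69=-69
(-1)^8*18=18
chi=-11


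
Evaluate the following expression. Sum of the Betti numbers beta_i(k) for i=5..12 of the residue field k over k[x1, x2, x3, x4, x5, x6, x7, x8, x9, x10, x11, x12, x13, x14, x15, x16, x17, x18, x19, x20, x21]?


Koszul resolution: beta_i(k)=C(n,i), n=21
C(21,5)=20349, C(21,6)=54264, C(21,7)=116280, C(21,8)=203490, C(21,9)=293930, C(21,10)=352716, C(21,11)=352716, C(21,12)=293930
Sum=1687675


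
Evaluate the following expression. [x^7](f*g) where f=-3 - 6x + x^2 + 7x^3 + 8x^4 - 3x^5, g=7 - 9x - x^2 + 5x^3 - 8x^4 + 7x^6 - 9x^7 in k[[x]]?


[x^7] = sum a_i*b_j, i+j=7
  -3*-9=27
  -6*7=-42
  7*-8=-56
  8*5=40
  -3*-1=3
Sum=-28


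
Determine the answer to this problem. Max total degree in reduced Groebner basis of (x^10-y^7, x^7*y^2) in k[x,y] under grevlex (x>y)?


LT(f1)=x^10, LT(f2)=x^7y^2, lcm=x^10y^2
S(f1,f2) = y^2*f1 - x^3*f2 = -y^9
Reduced GB = {f1, f2, y^9}; degrees 10, 9, 9
Max = 10


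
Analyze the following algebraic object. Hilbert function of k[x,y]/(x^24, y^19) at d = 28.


k[x,y], I = (x^24, y^19), d = 28
Need i < 24 and d-i < 19.
Range: 10 <= i <= 23.
H(28) = 14


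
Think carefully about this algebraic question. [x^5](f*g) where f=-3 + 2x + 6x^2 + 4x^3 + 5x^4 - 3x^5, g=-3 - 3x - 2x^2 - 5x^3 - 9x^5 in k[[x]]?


[x^5] = sum a_i*b_j, i+j=5
  -3*-9=27
  6*-5=-30
  4*-2=-8
  5*-3=-15
  -3*-3=9
Sum=-17


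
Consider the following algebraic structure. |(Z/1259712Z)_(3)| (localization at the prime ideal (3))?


3-primary part: 1259712=3^9*64
Size=3^9=19683


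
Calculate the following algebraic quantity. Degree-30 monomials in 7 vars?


C(d+n-1,n-1)=C(36,6)=1947792


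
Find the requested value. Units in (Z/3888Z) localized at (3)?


Local ring = Z/243Z.
phi(243) = 3^4*(3-1) = 162


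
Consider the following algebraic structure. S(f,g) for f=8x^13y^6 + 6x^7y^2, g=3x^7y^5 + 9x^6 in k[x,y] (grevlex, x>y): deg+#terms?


LT(f)=8x^13y^6, LT(g)=3x^7y^5
lcm(LM)=x^13y^6
S(f,g) (scaled by 24 to clear denominators) = 3*f - 8x^6y*g = -72x^12y + 18x^7y^2
2 terms, deg 13.
13+2=15


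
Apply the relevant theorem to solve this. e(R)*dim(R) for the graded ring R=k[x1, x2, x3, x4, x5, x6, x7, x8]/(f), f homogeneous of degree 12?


e(R)=deg(f)=12, dim(R)=8-1=7
e*dim=12*7=84


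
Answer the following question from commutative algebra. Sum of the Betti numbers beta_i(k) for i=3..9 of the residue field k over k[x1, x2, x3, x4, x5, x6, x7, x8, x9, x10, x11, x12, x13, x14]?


Koszul resolution: beta_i(k)=C(n,i), n=14
C(14,3)=364, C(14,4)=1001, C(14,5)=2002, C(14,6)=3003, C(14,7)=3432, C(14,8)=3003, C(14,9)=2002
Sum=14807


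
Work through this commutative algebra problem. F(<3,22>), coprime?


gcd(3,22)=1 => F=ab-a-b=3*22-3-22=66-25=41


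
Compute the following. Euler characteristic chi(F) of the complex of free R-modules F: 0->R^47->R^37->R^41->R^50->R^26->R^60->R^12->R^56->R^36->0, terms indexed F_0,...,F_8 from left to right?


chi = sum (-1)^i * rank:
(-1)^0*47=47
(-1)^1*37=-37
(-1)^2*41=41
(-1)^3*50=-50
(-1)^4*26=26
(-1)^5*60=-60
(-1)^6*12=12
(-1)^7*56=-56
(-1)^8*36=36
chi=-41


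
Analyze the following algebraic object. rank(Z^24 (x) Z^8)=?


rank(M(x)N) = rank(M)*rank(N)
24*8 = 192


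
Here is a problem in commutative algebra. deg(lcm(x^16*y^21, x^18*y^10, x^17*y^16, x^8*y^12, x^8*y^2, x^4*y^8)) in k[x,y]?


lcm = componentwise max:
x: max(16,18,17,8,8,4)=18
y: max(21,10,16,12,2,8)=21
Total=18+21=39


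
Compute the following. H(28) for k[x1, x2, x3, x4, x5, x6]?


C(d+n-1,n-1)=C(33,5)=237336


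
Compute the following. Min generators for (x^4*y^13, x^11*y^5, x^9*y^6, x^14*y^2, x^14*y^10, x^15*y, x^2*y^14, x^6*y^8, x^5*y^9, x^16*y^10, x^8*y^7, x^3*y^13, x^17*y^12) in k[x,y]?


Remove redundant (divisible by others).
x^16*y^10 redundant.
x^17*y^12 redundant.
x^4*y^13 redundant.
x^14*y^10 redundant.
Min: x^15*y, x^14*y^2, x^11*y^5, x^9*y^6, x^8*y^7, x^6*y^8, x^5*y^9, x^3*y^13, x^2*y^14
Count=9


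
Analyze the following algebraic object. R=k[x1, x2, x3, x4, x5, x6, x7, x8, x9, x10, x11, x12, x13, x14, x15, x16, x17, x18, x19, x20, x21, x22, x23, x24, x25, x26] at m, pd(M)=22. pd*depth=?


pd+depth=26
depth=26-22=4
pd*depth=22*4=88


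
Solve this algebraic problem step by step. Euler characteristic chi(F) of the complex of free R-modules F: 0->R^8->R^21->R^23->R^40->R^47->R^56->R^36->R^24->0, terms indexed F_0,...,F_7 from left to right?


chi = sum (-1)^i * rank:
(-1)^0*8=8
(-1)^1*21=-21
(-1)^2*23=23
(-1)^3*40=-40
(-1)^4*47=47
(-1)^5*56=-56
(-1)^6*36=36
(-1)^7*24=-24
chi=-27


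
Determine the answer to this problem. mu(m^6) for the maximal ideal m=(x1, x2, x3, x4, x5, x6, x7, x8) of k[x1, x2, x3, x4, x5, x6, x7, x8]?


Graded Nakayama: mu(m^d) = dim_k (m^d/m^(d+1)) = #degree-6 monomials in 8 vars
C(n+d-1,d)=C(13,6)=1716


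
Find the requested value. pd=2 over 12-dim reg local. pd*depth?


pd+depth=12
depth=12-2=10
pd*depth=2*10=20


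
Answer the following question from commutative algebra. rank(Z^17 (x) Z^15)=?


rank(M(x)N) = rank(M)*rank(N)
17*15 = 255


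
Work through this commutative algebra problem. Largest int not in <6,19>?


gcd(6,19)=1 => F=ab-a-b=6*19-6-19=114-25=89


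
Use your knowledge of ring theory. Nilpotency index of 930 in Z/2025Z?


930^k mod 2025:
k=1: 930
k=2: 225
k=3: 675
k=4: 0
First zero at k = 4


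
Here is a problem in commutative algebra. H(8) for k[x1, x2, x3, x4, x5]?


C(d+n-1,n-1)=C(12,4)=495


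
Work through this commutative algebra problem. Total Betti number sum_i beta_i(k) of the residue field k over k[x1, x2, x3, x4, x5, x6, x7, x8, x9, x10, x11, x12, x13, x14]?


Koszul resolution: beta_i(k)=C(n,i), n=14
sum_i C(14,i) = 2^14 = 16384


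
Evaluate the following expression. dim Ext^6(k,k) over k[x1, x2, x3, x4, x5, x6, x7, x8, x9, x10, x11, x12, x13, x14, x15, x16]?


C(n,i)=C(16,6)=8008


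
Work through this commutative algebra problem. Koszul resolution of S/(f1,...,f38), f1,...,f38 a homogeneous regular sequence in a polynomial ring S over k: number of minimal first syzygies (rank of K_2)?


Regular sequence => Koszul complex is the minimal free resolution.
Syz_1 minimally generated by Koszul relations f_i*e_j - f_j*e_i (i<j): mu(Syz_1) = beta_2 = C(m,2) = m(m-1)/2
m=38
38*37/2 = 703


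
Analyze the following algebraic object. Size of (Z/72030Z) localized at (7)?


7-primary part: 72030=7^4*30
Size=7^4=2401


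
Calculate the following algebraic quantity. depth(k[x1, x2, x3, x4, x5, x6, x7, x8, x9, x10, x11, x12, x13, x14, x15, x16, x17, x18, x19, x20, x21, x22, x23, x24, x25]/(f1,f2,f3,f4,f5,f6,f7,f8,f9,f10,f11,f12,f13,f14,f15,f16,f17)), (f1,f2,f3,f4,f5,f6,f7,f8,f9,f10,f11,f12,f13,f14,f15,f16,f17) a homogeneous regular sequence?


depth(R)=25
depth(R/I)=25-17=8


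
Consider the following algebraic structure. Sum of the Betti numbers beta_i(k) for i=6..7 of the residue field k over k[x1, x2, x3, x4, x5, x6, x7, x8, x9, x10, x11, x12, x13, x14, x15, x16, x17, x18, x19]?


Koszul resolution: beta_i(k)=C(n,i), n=19
C(19,6)=27132, C(19,7)=50388
Sum=77520


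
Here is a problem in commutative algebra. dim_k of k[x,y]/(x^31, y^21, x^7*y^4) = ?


k[x,y]/I, I = (x^31, y^21, x^7*y^4)
Rect: 31x21=651. Corner: (31-7)x(21-4)=408.
dim = 651-408 = 243


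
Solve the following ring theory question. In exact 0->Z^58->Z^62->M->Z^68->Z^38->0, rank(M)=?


Alt sum=0:
(-1)^0*58 + (-1)^1*62 + (-1)^2*? + (-1)^3*68 + (-1)^4*38=0
rank(M)=34


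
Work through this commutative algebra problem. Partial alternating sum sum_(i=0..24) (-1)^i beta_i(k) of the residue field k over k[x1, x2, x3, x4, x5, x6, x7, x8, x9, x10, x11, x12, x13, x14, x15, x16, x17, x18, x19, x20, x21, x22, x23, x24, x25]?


Koszul resolution: beta_i(k)=C(n,i), n=25
sum_(i=0..p) (-1)^i C(n,i) = (-1)^p C(n-1,p)
(-1)^24*C(24,24) = (-1)^24*1 = 1


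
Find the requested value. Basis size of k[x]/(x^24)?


Basis: 1,x,...,x^23
dim=24


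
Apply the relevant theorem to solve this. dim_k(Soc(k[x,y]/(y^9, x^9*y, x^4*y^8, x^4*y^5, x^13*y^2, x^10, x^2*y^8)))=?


Socle = ann(m) = span of standard monomials u with x*u, y*u in I (staircase corners).
Redundant generators: x^4*y^8, x^13*y^2
Minimal generators: x^10, x^9*y, x^4*y^5, x^2*y^8, y^9
Corners: xy^8, x^3y^7, x^8y^4, x^9
Socle dim=4


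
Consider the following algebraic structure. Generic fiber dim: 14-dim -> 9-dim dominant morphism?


dim(fiber)=dim(X)-dim(Y)=14-9=5


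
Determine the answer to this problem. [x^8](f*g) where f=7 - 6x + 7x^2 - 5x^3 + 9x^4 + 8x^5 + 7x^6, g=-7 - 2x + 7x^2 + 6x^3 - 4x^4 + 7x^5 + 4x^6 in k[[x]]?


[x^8] = sum a_i*b_j, i+j=8
  7*4=28
  -5*7=-35
  9*-4=-36
  8*6=48
  7*7=49
Sum=54


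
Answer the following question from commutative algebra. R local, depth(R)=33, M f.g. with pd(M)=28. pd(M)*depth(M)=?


pd+depth=33
depth=33-28=5
pd*depth=28*5=140


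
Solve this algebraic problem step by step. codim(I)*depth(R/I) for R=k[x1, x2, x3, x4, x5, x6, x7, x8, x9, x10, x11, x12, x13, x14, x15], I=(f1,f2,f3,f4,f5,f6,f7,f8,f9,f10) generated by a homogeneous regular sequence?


codim=10, depth=dim(R/I)=15-10=5
Product=10*5=50


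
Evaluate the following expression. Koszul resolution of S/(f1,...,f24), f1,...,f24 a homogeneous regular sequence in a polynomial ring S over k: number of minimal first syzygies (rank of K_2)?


Regular sequence => Koszul complex is the minimal free resolution.
Syz_1 minimally generated by Koszul relations f_i*e_j - f_j*e_i (i<j): mu(Syz_1) = beta_2 = C(m,2) = m(m-1)/2
m=24
24*23/2 = 276


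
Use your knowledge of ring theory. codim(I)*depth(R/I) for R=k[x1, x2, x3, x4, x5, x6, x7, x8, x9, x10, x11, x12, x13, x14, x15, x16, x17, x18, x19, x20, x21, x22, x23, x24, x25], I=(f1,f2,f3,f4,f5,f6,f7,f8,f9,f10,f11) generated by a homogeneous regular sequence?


codim=11, depth=dim(R/I)=25-11=14
Product=11*14=154


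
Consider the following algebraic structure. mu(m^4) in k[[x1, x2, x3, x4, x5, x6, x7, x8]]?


C(n+d-1,d)=C(11,4)=330


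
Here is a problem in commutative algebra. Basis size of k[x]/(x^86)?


Basis: 1,x,...,x^85
dim=86


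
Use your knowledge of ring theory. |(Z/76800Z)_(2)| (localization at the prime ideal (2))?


2-primary part: 76800=2^10*75
Size=2^10=1024


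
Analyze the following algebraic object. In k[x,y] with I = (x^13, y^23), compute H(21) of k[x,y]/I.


k[x,y], I = (x^13, y^23), d = 21
Need i < 13 and d-i < 23.
Range: 0 <= i <= 12.
H(21) = 13


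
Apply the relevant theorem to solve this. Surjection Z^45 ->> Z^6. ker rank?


rank(ker) = 45-6 = 39


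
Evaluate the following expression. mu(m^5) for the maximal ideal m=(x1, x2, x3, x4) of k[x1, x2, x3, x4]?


Graded Nakayama: mu(m^d) = dim_k (m^d/m^(d+1)) = #degree-5 monomials in 4 vars
C(n+d-1,d)=C(8,5)=56


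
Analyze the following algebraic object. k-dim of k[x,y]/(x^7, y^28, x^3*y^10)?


k[x,y]/I, I = (x^7, y^28, x^3*y^10)
Rect: 7x28=196. Corner: (7-3)x(28-10)=72.
dim = 196-72 = 124


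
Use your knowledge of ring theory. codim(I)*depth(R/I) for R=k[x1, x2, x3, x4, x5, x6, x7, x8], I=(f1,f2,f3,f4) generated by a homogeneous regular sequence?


codim=4, depth=dim(R/I)=8-4=4
Product=4*4=16


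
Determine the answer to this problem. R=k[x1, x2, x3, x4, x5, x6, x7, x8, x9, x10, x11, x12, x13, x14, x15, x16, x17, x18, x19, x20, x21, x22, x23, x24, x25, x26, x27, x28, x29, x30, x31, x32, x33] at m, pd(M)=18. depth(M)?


pd+depth=depth(R)=33
depth=33-18=15


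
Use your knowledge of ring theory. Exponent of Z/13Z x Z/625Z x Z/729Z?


Exponent = lcm of the cyclic orders; pairwise coprime => product.
13^1*5^4*3^6=13*625*729=5923125


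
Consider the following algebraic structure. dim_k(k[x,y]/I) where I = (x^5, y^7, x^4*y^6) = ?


k[x,y]/I, I = (x^5, y^7, x^4*y^6)
Rect: 5x7=35. Corner: (5-4)x(7-6)=1.
dim = 35-1 = 34


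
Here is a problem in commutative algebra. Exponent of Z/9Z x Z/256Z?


Exponent = lcm of the cyclic orders; pairwise coprime => product.
3^2*2^8=9*256=2304


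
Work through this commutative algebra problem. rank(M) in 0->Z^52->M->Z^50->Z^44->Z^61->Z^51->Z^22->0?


Alt sum=0:
(-1)^0*52 + (-1)^1*? + (-1)^2*50 + (-1)^3*44 + (-1)^4*61 + (-1)^5*51 + (-1)^6*22=0
rank(M)=90


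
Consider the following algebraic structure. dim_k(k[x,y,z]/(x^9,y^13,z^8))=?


Basis: x^iy^jz^k, i<9,j<13,k<8
9*13*8=936


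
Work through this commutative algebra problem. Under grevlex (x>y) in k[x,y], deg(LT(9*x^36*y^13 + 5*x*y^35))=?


LT: 9*x^36*y^13
deg_x=36, deg_y=13
Total=36+13=49


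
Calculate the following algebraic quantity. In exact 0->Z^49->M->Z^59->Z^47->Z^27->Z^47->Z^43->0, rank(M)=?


Alt sum=0:
(-1)^0*49 + (-1)^1*? + (-1)^2*59 + (-1)^3*47 + (-1)^4*27 + (-1)^5*47 + (-1)^6*43=0
rank(M)=84


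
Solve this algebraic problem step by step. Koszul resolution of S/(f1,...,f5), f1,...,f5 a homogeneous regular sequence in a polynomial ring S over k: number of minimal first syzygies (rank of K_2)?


Regular sequence => Koszul complex is the minimal free resolution.
Syz_1 minimally generated by Koszul relations f_i*e_j - f_j*e_i (i<j): mu(Syz_1) = beta_2 = C(m,2) = m(m-1)/2
m=5
5*4/2 = 10


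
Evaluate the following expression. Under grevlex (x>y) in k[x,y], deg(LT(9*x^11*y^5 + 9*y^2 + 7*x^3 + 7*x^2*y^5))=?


LT: 9*x^11*y^5
deg_x=11, deg_y=5
Total=11+5=16


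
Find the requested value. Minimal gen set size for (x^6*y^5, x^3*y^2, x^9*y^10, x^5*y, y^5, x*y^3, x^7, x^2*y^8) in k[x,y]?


Remove redundant (divisible by others).
x^2*y^8 redundant.
x^6*y^5 redundant.
x^9*y^10 redundant.
Min: x^7, x^5*y, x^3*y^2, x*y^3, y^5
Count=5


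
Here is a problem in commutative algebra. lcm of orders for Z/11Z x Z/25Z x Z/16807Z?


Exponent = lcm of the cyclic orders; pairwise coprime => product.
11^1*5^2*7^5=11*25*16807=4621925


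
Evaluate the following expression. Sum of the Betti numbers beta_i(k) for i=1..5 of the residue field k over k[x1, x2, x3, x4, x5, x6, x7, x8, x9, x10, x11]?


Koszul resolution: beta_i(k)=C(n,i), n=11
C(11,1)=11, C(11,2)=55, C(11,3)=165, C(11,4)=330, C(11,5)=462
Sum=1023


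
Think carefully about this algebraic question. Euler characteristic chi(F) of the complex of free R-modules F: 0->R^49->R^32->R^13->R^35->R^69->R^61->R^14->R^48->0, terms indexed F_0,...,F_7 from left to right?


chi = sum (-1)^i * rank:
(-1)^0*49=49
(-1)^1*32=-32
(-1)^2*13=13
(-1)^3*35=-35
(-1)^4*69=69
(-1)^5*61=-61
(-1)^6*14=14
(-1)^7*48=-48
chi=-31


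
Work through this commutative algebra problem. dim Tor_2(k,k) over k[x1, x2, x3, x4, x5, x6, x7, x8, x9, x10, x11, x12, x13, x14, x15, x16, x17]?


Koszul: C(n,i)=C(17,2)=136


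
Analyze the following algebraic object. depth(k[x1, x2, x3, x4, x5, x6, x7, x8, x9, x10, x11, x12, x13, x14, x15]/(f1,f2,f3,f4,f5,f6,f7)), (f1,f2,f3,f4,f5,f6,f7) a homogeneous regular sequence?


depth(R)=15
depth(R/I)=15-7=8


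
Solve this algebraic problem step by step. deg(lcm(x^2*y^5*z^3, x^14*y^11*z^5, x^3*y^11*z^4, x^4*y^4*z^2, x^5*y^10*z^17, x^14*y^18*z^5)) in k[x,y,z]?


lcm = componentwise max:
x: max(2,14,3,4,5,14)=14
y: max(5,11,11,4,10,18)=18
z: max(3,5,4,2,17,5)=17
Total=14+18+17=49


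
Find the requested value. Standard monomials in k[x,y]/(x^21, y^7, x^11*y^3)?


k[x,y]/I, I = (x^21, y^7, x^11*y^3)
Rect: 21x7=147. Corner: (21-11)x(7-3)=40.
dim = 147-40 = 107


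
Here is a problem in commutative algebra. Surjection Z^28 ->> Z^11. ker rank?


rank(ker) = 28-11 = 17


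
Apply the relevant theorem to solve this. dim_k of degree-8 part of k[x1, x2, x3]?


C(d+n-1,n-1)=C(10,2)=45


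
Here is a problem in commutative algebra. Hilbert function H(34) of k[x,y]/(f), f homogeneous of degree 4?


H(t)=d for t>=d-1.
d=4, t=34
H(34)=4


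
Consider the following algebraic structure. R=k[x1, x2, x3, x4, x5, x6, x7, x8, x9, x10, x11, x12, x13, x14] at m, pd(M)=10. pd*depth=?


pd+depth=14
depth=14-10=4
pd*depth=10*4=40


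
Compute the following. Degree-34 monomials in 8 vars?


C(d+n-1,n-1)=C(41,7)=22481940


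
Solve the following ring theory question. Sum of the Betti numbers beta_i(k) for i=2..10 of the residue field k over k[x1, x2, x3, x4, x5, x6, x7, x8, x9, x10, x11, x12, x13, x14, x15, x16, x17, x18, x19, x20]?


Koszul resolution: beta_i(k)=C(n,i), n=20
C(20,2)=190, C(20,3)=1140, C(20,4)=4845, C(20,5)=15504, C(20,6)=38760, C(20,7)=77520, C(20,8)=125970, C(20,9)=167960, C(20,10)=184756
Sum=616645


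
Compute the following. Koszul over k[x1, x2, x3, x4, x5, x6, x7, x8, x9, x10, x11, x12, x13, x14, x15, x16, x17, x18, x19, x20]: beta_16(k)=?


C(n,i)=C(20,16)=4845


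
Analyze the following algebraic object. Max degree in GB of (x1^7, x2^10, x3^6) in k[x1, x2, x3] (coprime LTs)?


Pure powers, coprime LTs => already GB.
Degrees: 7, 10, 6
Max=10


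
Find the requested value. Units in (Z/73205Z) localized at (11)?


Local ring = Z/14641Z.
phi(14641) = 11^3*(11-1) = 13310


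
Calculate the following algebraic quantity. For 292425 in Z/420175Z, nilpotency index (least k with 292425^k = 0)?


292425^k mod 420175:
k=1: 292425
k=2: 45325
k=3: 162925
k=4: 120050
k=5: 0
First zero at k = 5


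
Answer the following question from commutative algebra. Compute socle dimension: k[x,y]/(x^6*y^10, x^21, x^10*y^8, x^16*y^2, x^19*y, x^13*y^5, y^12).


Socle = ann(m) = span of standard monomials u with x*u, y*u in I (staircase corners).
Minimal generators: x^21, x^19*y, x^16*y^2, x^13*y^5, x^10*y^8, x^6*y^10, y^12
Corners: x^5y^11, x^9y^9, x^12y^7, x^15y^4, x^18y, x^20
Socle dim=6


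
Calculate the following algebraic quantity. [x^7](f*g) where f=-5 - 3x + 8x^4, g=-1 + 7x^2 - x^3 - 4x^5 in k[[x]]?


[x^7] = sum a_i*b_j, i+j=7
  8*-1=-8
Sum=-8


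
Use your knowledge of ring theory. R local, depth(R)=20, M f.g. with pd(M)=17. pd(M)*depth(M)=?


pd+depth=20
depth=20-17=3
pd*depth=17*3=51


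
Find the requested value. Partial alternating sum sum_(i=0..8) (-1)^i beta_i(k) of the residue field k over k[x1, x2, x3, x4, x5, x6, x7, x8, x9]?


Koszul resolution: beta_i(k)=C(n,i), n=9
sum_(i=0..p) (-1)^i C(n,i) = (-1)^p C(n-1,p)
(-1)^8*C(8,8) = (-1)^8*1 = 1


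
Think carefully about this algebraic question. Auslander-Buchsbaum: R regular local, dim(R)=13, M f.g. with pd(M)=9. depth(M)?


pd+depth=depth(R)=13
depth=13-9=4


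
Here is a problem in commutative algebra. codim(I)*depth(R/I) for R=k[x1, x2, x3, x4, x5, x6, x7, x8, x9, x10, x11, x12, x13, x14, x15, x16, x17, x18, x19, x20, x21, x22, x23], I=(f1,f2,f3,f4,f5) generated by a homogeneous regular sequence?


codim=5, depth=dim(R/I)=23-5=18
Product=5*18=90


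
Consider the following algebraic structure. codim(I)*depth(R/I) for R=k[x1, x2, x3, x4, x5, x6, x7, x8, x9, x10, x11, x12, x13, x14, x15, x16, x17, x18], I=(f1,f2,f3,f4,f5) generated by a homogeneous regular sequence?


codim=5, depth=dim(R/I)=18-5=13
Product=5*13=65


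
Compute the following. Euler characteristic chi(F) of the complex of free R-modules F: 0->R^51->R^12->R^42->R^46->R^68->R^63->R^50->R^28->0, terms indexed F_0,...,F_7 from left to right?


chi = sum (-1)^i * rank:
(-1)^0*51=51
(-1)^1*12=-12
(-1)^2*42=42
(-1)^3*46=-46
(-1)^4*68=68
(-1)^5*63=-63
(-1)^6*50=50
(-1)^7*28=-28
chi=62


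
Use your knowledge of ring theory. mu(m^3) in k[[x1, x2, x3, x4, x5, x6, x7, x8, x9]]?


C(n+d-1,d)=C(11,3)=165


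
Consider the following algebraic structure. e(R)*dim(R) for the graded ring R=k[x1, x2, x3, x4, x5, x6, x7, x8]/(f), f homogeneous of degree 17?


e(R)=deg(f)=17, dim(R)=8-1=7
e*dim=17*7=119


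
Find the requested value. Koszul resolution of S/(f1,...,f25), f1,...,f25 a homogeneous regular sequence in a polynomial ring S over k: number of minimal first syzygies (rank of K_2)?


Regular sequence => Koszul complex is the minimal free resolution.
Syz_1 minimally generated by Koszul relations f_i*e_j - f_j*e_i (i<j): mu(Syz_1) = beta_2 = C(m,2) = m(m-1)/2
m=25
25*24/2 = 300


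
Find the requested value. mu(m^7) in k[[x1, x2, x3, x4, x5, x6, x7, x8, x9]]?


C(n+d-1,d)=C(15,7)=6435


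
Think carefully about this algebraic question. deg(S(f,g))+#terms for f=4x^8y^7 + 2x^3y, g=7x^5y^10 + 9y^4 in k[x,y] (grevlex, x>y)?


LT(f)=4x^8y^7, LT(g)=7x^5y^10
lcm(LM)=x^8y^10
S(f,g) (scaled by 28 to clear denominators) = 7y^3*f - 4x^3*g = -22x^3y^4
1 terms, deg 7.
7+1=8


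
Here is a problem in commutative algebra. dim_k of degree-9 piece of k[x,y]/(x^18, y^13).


k[x,y], I = (x^18, y^13), d = 9
Need i < 18 and d-i < 13.
Range: 0 <= i <= 9.
H(9) = 10


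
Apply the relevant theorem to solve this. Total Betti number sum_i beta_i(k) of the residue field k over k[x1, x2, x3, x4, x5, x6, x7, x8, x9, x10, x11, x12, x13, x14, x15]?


Koszul resolution: beta_i(k)=C(n,i), n=15
sum_i C(15,i) = 2^15 = 32768


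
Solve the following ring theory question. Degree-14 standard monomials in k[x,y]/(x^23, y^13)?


k[x,y], I = (x^23, y^13), d = 14
Need i < 23 and d-i < 13.
Range: 2 <= i <= 14.
H(14) = 13


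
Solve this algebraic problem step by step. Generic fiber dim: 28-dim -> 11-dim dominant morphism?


dim(fiber)=dim(X)-dim(Y)=28-11=17


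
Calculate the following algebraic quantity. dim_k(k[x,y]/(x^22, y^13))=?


Basis: x^i*y^j, i<22, j<13
22*13=286


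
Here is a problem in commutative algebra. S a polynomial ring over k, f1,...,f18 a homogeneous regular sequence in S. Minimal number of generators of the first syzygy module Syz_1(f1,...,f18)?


Regular sequence => Koszul complex is the minimal free resolution.
Syz_1 minimally generated by Koszul relations f_i*e_j - f_j*e_i (i<j): mu(Syz_1) = beta_2 = C(m,2) = m(m-1)/2
m=18
18*17/2 = 153


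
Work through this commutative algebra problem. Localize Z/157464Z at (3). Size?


3-primary part: 157464=3^9*8
Size=3^9=19683


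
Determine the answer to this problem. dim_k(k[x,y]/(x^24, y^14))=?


Basis: x^i*y^j, i<24, j<14
24*14=336


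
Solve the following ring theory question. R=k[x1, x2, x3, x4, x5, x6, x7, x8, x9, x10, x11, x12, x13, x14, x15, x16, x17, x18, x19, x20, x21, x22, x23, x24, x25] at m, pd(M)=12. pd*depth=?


pd+depth=25
depth=25-12=13
pd*depth=12*13=156


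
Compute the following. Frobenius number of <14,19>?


gcd(14,19)=1 => F=ab-a-b=14*19-14-19=266-33=233


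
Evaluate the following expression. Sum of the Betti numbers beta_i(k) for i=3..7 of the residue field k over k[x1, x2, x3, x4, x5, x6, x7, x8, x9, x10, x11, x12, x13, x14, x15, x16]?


Koszul resolution: beta_i(k)=C(n,i), n=16
C(16,3)=560, C(16,4)=1820, C(16,5)=4368, C(16,6)=8008, C(16,7)=11440
Sum=26196


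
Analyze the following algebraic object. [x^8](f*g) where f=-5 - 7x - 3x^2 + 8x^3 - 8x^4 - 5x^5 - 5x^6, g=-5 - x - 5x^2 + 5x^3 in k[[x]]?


[x^8] = sum a_i*b_j, i+j=8
  -5*5=-25
  -5*-5=25
Sum=0


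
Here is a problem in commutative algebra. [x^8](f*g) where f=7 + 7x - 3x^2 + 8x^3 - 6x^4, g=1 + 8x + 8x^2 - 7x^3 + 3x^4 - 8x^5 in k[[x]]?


[x^8] = sum a_i*b_j, i+j=8
  8*-8=-64
  -6*3=-18
Sum=-82


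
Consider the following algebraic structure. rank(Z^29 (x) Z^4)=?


rank(M(x)N) = rank(M)*rank(N)
29*4 = 116


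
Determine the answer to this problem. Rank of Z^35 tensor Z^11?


rank(M(x)N) = rank(M)*rank(N)
35*11 = 385


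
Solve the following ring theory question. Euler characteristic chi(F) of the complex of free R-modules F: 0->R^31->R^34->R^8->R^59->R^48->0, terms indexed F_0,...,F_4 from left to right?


chi = sum (-1)^i * rank:
(-1)^0*31=31
(-1)^1*34=-34
(-1)^2*8=8
(-1)^3*59=-59
(-1)^4*48=48
chi=-6


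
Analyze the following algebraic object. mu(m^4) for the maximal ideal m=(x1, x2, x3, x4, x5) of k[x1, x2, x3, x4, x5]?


Graded Nakayama: mu(m^d) = dim_k (m^d/m^(d+1)) = #degree-4 monomials in 5 vars
C(n+d-1,d)=C(8,4)=70


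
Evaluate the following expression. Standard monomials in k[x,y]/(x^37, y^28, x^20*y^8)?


k[x,y]/I, I = (x^37, y^28, x^20*y^8)
Rect: 37x28=1036. Corner: (37-20)x(28-8)=340.
dim = 1036-340 = 696


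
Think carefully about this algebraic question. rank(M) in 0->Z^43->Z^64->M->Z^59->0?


Alt sum=0:
(-1)^0*43 + (-1)^1*64 + (-1)^2*? + (-1)^3*59=0
rank(M)=80


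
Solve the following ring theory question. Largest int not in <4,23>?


gcd(4,23)=1 => F=ab-a-b=4*23-4-23=92-27=65


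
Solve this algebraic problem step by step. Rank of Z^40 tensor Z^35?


rank(M(x)N) = rank(M)*rank(N)
40*35 = 1400


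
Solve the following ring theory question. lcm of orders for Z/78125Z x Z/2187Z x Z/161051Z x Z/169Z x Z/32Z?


Exponent = lcm of the cyclic orders; pairwise coprime => product.
5^7*3^7*11^5*13^2*2^5=78125*2187*161051*169*32=148812331882500000


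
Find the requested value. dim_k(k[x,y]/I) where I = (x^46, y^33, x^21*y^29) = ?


k[x,y]/I, I = (x^46, y^33, x^21*y^29)
Rect: 46x33=1518. Corner: (46-21)x(33-29)=100.
dim = 1518-100 = 1418


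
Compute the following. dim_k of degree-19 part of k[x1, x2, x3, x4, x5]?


C(d+n-1,n-1)=C(23,4)=8855


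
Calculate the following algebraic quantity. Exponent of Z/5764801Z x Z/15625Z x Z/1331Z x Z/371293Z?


Exponent = lcm of the cyclic orders; pairwise coprime => product.
7^8*5^6*11^3*13^5=5764801*15625*1331*371293=44514260515459109375


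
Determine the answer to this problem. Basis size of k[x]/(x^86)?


Basis: 1,x,...,x^85
dim=86


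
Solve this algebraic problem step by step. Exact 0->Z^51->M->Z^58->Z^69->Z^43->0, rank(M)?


Alt sum=0:
(-1)^0*51 + (-1)^1*? + (-1)^2*58 + (-1)^3*69 + (-1)^4*43=0
rank(M)=83


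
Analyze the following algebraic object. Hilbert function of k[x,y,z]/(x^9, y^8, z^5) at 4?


Need i<9, j<8, k<5 with i+j+k=4.
For each i, j ranges over max(0,4-i-4)..min(7,4-i):
  i=0: j in [0,4] -> 5
  i=1: j in [0,3] -> 4
  i=2: j in [0,2] -> 3
  i=3: j in [0,1] -> 2
  i=4: j in [0,0] -> 1
H(4) = 5+4+3+2+1 = 15


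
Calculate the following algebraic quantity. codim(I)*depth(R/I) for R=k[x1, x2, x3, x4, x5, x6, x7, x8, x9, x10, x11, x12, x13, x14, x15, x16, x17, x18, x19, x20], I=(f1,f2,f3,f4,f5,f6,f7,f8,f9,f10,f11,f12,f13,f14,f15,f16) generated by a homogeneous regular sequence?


codim=16, depth=dim(R/I)=20-16=4
Product=16*4=64


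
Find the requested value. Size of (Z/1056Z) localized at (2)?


2-primary part: 1056=2^5*33
Size=2^5=32


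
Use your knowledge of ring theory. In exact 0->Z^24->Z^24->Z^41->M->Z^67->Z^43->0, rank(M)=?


Alt sum=0:
(-1)^0*24 + (-1)^1*24 + (-1)^2*41 + (-1)^3*? + (-1)^4*67 + (-1)^5*43=0
rank(M)=65


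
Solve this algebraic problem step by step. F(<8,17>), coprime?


gcd(8,17)=1 => F=ab-a-b=8*17-8-17=136-25=111


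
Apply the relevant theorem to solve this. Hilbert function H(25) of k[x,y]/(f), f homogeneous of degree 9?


H(t)=d for t>=d-1.
d=9, t=25
H(25)=9


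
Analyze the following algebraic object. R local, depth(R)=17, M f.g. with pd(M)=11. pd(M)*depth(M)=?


pd+depth=17
depth=17-11=6
pd*depth=11*6=66


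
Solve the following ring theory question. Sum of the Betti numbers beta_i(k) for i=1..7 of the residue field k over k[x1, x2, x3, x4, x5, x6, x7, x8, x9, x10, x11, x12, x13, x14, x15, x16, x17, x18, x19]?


Koszul resolution: beta_i(k)=C(n,i), n=19
C(19,1)=19, C(19,2)=171, C(19,3)=969, C(19,4)=3876, C(19,5)=11628, C(19,6)=27132, C(19,7)=50388
Sum=94183


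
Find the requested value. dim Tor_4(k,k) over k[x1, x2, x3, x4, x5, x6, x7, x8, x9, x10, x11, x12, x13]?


Koszul: C(n,i)=C(13,4)=715


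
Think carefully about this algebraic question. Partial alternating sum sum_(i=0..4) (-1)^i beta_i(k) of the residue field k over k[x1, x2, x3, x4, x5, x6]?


Koszul resolution: beta_i(k)=C(n,i), n=6
sum_(i=0..p) (-1)^i C(n,i) = (-1)^p C(n-1,p)
(-1)^4*C(5,4) = (-1)^4*5 = 5


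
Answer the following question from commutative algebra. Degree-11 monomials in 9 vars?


C(d+n-1,n-1)=C(19,8)=75582


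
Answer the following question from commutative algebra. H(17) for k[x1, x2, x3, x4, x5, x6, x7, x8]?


C(d+n-1,n-1)=C(24,7)=346104


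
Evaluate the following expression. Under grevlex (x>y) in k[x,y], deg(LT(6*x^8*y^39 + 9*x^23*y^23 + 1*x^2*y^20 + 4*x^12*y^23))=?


LT: 6*x^8*y^39
deg_x=8, deg_y=39
Total=8+39=47


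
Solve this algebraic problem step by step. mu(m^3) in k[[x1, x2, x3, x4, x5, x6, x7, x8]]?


C(n+d-1,d)=C(10,3)=120


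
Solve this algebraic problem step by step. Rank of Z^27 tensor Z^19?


rank(M(x)N) = rank(M)*rank(N)
27*19 = 513


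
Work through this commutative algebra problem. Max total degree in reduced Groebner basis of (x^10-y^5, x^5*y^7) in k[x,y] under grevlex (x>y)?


LT(f1)=x^10, LT(f2)=x^5y^7, lcm=x^10y^7
S(f1,f2) = y^7*f1 - x^5*f2 = -y^12
Reduced GB = {f1, f2, y^12}; degrees 10, 12, 12
Max = 12


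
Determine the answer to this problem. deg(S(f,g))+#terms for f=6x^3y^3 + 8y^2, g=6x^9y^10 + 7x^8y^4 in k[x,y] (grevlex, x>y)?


LT(f)=6x^3y^3, LT(g)=6x^9y^10
lcm(LM)=x^9y^10
S(f,g) (scaled by 36 to clear denominators) = 6x^6y^7*f - 6*g = 48x^6y^9 - 42x^8y^4
2 terms, deg 15.
15+2=17


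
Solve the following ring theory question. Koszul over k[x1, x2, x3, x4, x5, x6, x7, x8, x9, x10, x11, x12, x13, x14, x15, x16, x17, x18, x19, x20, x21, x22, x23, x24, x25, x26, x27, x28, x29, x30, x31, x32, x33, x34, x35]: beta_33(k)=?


C(n,i)=C(35,33)=595


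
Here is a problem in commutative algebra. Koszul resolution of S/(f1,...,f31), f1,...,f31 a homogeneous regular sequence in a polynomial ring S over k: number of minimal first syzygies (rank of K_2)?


Regular sequence => Koszul complex is the minimal free resolution.
Syz_1 minimally generated by Koszul relations f_i*e_j - f_j*e_i (i<j): mu(Syz_1) = beta_2 = C(m,2) = m(m-1)/2
m=31
31*30/2 = 465


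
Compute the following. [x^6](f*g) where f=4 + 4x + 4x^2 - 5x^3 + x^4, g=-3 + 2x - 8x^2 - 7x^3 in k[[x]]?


[x^6] = sum a_i*b_j, i+j=6
  -5*-7=35
  1*-8=-8
Sum=27


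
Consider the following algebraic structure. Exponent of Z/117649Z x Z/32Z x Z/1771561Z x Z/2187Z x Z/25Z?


Exponent = lcm of the cyclic orders; pairwise coprime => product.
7^6*2^5*11^6*3^7*5^2=117649*32*1771561*2187*25=364655796203714400


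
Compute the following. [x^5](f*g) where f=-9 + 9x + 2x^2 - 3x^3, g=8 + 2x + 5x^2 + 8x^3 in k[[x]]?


[x^5] = sum a_i*b_j, i+j=5
  2*8=16
  -3*5=-15
Sum=1


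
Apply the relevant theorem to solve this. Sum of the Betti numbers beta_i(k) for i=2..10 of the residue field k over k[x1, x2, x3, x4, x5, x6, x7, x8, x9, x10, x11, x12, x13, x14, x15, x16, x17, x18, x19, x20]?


Koszul resolution: beta_i(k)=C(n,i), n=20
C(20,2)=190, C(20,3)=1140, C(20,4)=4845, C(20,5)=15504, C(20,6)=38760, C(20,7)=77520, C(20,8)=125970, C(20,9)=167960, C(20,10)=184756
Sum=616645


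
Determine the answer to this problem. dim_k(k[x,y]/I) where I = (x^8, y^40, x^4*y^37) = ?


k[x,y]/I, I = (x^8, y^40, x^4*y^37)
Rect: 8x40=320. Corner: (8-4)x(40-37)=12.
dim = 320-12 = 308


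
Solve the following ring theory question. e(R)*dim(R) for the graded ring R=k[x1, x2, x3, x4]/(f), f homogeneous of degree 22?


e(R)=deg(f)=22, dim(R)=4-1=3
e*dim=22*3=66


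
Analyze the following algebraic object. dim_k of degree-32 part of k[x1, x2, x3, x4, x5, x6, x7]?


C(d+n-1,n-1)=C(38,6)=2760681


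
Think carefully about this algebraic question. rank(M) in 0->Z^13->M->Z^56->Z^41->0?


Alt sum=0:
(-1)^0*13 + (-1)^1*? + (-1)^2*56 + (-1)^3*41=0
rank(M)=28


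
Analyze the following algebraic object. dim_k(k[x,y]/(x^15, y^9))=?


Basis: x^i*y^j, i<15, j<9
15*9=135


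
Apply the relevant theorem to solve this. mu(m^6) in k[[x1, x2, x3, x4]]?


C(n+d-1,d)=C(9,6)=84


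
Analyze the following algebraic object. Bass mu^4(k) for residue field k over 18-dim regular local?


C(n,i)=C(18,4)=3060


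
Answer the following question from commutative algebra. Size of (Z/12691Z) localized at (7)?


7-primary part: 12691=7^3*37
Size=7^3=343


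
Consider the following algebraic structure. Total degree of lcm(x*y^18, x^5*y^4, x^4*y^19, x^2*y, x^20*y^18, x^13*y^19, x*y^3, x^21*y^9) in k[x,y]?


lcm = componentwise max:
x: max(1,5,4,2,20,13,1,21)=21
y: max(18,4,19,1,18,19,3,9)=19
Total=21+19=40


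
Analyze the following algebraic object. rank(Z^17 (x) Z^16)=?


rank(M(x)N) = rank(M)*rank(N)
17*16 = 272
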